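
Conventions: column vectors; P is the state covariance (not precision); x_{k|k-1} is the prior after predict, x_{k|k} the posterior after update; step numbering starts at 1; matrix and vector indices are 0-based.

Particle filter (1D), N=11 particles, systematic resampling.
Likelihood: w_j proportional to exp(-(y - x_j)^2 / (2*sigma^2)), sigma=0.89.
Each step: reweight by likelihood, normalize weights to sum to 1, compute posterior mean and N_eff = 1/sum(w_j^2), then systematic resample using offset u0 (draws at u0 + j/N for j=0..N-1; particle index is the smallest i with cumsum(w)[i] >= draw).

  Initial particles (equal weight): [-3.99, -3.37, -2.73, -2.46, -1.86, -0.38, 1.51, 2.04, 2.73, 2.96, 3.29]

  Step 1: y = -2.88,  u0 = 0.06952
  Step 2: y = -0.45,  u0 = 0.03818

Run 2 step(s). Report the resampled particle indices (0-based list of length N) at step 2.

resampled_idx = [4, 6, 7, 8, 9, 9, 9, 10, 10, 10, 10]

step 1: w=[0.1229, 0.2299, 0.2638, 0.2394, 0.1388, 0.0052, 0.0000, 0.0000, 0.0000, 0.0000, 0.0000]  mean=-2.8345  Neff=4.6693  idx=[0, 1, 1, 1, 2, 2, 2, 3, 3, 4, 4]
step 2: w=[0.0004, 0.0054, 0.0054, 0.0054, 0.0440, 0.0440, 0.0440, 0.0915, 0.0915, 0.3341, 0.3341]  mean=-2.1101  Neff=4.0658  idx=[4, 6, 7, 8, 9, 9, 9, 10, 10, 10, 10]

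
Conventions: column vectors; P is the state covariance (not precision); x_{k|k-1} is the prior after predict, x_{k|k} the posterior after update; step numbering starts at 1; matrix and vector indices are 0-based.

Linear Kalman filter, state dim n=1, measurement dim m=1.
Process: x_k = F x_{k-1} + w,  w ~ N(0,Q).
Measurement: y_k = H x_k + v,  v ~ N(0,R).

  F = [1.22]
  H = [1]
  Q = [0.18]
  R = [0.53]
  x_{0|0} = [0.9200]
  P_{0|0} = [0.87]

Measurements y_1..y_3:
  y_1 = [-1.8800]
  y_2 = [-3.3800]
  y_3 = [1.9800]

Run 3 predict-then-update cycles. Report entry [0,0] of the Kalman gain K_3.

K[0,0] = 0.5489

step 1: x^-=[1.1224]  P^-=[1.4749]  S=[2.0049]  K=[0.7356]  nu=[-3.0024]  x^+=[-1.0863]  P^+=[0.3899]
step 2: x^-=[-1.3253]  P^-=[0.7603]  S=[1.2903]  K=[0.5892]  nu=[-2.0547]  x^+=[-2.5360]  P^+=[0.3123]
step 3: x^-=[-3.0940]  P^-=[0.6448]  S=[1.1748]  K=[0.5489]  nu=[5.0740]  x^+=[-0.3090]  P^+=[0.2909]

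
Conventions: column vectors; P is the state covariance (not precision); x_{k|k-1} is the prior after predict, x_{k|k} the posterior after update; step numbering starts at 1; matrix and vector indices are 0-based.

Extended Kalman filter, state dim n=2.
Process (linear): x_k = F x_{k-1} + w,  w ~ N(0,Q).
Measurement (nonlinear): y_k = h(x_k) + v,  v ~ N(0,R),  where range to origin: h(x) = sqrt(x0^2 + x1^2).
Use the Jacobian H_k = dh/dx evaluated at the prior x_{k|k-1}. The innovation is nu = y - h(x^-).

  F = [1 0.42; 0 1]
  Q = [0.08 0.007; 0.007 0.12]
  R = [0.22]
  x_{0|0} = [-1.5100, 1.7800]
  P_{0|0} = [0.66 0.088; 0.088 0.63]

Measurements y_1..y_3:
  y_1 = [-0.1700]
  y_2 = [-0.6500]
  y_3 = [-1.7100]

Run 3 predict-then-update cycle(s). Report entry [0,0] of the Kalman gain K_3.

K[0,0] = 0.6340

step 1: x^-=[-0.7624, 1.7800]  P^-=[0.9251 0.3596; 0.3596 0.7500]  H_jac=[-0.3937 0.9192]  S=[0.7368]  K=[-0.0457; 0.7435]  nu=[-2.1064]  x^+=[-0.6662, 0.2139]  P^+=[0.9235 0.3846; 0.3846 0.3427]
step 2: x^-=[-0.5764, 0.2139]  P^-=[1.3870 0.5355; 0.5355 0.4627]  H_jac=[-0.9375 0.3479]  S=[1.1458]  K=[-0.9723; -0.2977]  nu=[-1.2648]  x^+=[0.6534, 0.5904]  P^+=[0.3038 0.2039; 0.2039 0.3611]
step 3: x^-=[0.9014, 0.5904]  P^-=[0.6188 0.3626; 0.3626 0.4811]  H_jac=[0.8365 0.5479]  S=[1.1298]  K=[0.6340; 0.5018]  nu=[-2.7875]  x^+=[-0.8659, -0.8083]  P^+=[0.1647 0.0031; 0.0031 0.1967]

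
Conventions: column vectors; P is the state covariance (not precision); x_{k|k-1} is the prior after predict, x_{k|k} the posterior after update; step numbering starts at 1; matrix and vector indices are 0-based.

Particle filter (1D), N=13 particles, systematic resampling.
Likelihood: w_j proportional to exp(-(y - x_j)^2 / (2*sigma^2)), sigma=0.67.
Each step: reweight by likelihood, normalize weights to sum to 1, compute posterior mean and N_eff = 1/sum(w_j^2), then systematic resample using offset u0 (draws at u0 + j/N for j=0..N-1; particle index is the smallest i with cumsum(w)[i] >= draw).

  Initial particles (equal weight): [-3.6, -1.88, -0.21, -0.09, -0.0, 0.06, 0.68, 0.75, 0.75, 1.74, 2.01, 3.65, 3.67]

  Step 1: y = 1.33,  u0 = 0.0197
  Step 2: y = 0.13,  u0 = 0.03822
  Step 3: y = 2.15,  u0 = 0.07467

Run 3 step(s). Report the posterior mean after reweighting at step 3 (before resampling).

post_mean = 0.7130

step 1: w=[0.0000, 0.0000, 0.0182, 0.0270, 0.0356, 0.0424, 0.1596, 0.1757, 0.1757, 0.2119, 0.1527, 0.0006, 0.0006]  mean=1.0483  Neff=6.2682  idx=[3, 5, 6, 6, 7, 7, 8, 8, 9, 9, 9, 10, 10]
step 2: w=[0.1532, 0.1609, 0.1155, 0.1155, 0.1054, 0.1054, 0.1054, 0.1054, 0.0090, 0.0090, 0.0090, 0.0032, 0.0032]  mean=0.5288  Neff=8.2832  idx=[0, 0, 1, 1, 2, 2, 3, 4, 5, 5, 6, 7, 7]
step 3: w=[0.0039, 0.0039, 0.0080, 0.0080, 0.0929, 0.0929, 0.0929, 0.1163, 0.1163, 0.1163, 0.1163, 0.1163, 0.1163]  mean=0.7130  Neff=9.3313  idx=[4, 5, 6, 7, 7, 8, 9, 9, 10, 10, 11, 12, 12]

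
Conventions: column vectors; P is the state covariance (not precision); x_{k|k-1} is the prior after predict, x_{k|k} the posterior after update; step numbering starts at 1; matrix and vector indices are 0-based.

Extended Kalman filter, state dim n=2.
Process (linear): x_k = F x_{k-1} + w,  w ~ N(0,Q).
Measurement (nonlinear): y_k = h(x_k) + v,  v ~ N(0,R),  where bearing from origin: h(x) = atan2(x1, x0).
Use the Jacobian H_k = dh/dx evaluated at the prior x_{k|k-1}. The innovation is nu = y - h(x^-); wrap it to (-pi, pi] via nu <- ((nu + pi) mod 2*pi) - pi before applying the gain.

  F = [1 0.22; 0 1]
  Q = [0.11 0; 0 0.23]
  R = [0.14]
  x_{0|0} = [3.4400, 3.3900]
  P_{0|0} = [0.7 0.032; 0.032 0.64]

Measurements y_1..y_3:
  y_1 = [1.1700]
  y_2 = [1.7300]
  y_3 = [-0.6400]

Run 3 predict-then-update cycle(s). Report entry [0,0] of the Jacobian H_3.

step 1: x^-=[4.1858, 3.3900]  P^-=[0.8551 0.1728; 0.1728 0.8700]  H_jac=[-0.1168 0.1443]  S=[0.1640]  K=[-0.4573; 0.6424]  nu=[0.4893]  x^+=[3.9621, 3.7043]  P^+=[0.8208 0.2210; 0.2210 0.8023]
step 2: x^-=[4.7770, 3.7043]  P^-=[1.0668 0.3975; 0.3975 1.0323]  H_jac=[-0.1014 0.1307]  S=[0.1581]  K=[-0.3554; 0.5989]  nu=[1.0704]  x^+=[4.3965, 4.3453]  P^+=[1.0469 0.4311; 0.4311 0.9756]
step 3: x^-=[5.3525, 4.3453]  P^-=[1.3938 0.6458; 0.6458 1.2056]  H_jac=[-0.0914 0.1126]  S=[0.1536]  K=[-0.3560; 0.4994]  nu=[-1.3219]  x^+=[5.8231, 3.6851]  P^+=[1.3743 0.6731; 0.6731 1.1673]

H_jac[0,0] = -0.0914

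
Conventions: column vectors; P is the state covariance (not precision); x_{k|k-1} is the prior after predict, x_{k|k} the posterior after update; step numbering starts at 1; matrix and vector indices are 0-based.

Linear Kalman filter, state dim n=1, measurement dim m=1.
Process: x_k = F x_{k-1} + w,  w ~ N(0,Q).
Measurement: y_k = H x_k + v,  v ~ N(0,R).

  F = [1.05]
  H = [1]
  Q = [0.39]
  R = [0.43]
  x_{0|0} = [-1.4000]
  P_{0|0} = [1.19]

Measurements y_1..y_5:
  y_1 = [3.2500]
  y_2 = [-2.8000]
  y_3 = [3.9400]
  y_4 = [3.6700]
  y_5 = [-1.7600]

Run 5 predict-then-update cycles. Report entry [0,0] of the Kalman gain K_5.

K[0,0] = 0.6129

step 1: x^-=[-1.4700]  P^-=[1.7020]  S=[2.1320]  K=[0.7983]  nu=[4.7200]  x^+=[2.2980]  P^+=[0.3433]
step 2: x^-=[2.4129]  P^-=[0.7685]  S=[1.1985]  K=[0.6412]  nu=[-5.2129]  x^+=[-0.9296]  P^+=[0.2757]
step 3: x^-=[-0.9761]  P^-=[0.6940]  S=[1.1240]  K=[0.6174]  nu=[4.9161]  x^+=[2.0592]  P^+=[0.2655]
step 4: x^-=[2.1622]  P^-=[0.6827]  S=[1.1127]  K=[0.6136]  nu=[1.5078]  x^+=[3.0873]  P^+=[0.2638]
step 5: x^-=[3.2417]  P^-=[0.6809]  S=[1.1109]  K=[0.6129]  nu=[-5.0017]  x^+=[0.1761]  P^+=[0.2636]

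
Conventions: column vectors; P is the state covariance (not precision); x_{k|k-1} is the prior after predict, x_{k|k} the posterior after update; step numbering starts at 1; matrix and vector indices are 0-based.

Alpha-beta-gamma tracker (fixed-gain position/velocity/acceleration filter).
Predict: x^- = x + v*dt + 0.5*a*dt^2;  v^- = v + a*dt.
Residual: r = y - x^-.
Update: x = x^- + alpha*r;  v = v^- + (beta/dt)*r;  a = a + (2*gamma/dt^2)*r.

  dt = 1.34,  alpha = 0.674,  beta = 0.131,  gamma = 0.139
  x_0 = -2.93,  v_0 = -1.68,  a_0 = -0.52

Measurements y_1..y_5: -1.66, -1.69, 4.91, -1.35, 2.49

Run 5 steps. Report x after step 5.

step 1: x_pred=-5.6481  r=3.9881  x^+=-2.9601  v^+=-1.9869  a^+=0.0974
step 2: x_pred=-5.5351  r=3.8451  x^+=-2.9435  v^+=-1.4804  a^+=0.6928
step 3: x_pred=-4.3054  r=9.2154  x^+=1.9058  v^+=0.3487  a^+=2.1195
step 4: x_pred=4.2760  r=-5.6260  x^+=0.4841  v^+=2.6389  a^+=1.2485
step 5: x_pred=5.1410  r=-2.6510  x^+=3.3542  v^+=4.0526  a^+=0.8380

x_post = 3.3542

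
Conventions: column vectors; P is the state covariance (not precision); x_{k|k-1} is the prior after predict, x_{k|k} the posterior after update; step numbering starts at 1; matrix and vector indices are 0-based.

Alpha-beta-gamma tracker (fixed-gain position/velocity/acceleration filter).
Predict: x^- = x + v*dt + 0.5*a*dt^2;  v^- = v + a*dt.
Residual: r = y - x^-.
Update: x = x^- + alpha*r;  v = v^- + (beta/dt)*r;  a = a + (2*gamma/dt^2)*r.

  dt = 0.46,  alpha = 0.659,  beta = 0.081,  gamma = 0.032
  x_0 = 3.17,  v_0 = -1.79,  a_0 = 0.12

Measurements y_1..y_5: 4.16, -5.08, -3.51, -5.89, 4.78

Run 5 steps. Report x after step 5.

step 1: x_pred=2.3593  r=1.8007  x^+=3.5460  v^+=-1.4177  a^+=0.6646
step 2: x_pred=2.9641  r=-8.0441  x^+=-2.3370  v^+=-2.5285  a^+=-1.7684
step 3: x_pred=-3.6871  r=0.1771  x^+=-3.5704  v^+=-3.3107  a^+=-1.7148
step 4: x_pred=-5.2748  r=-0.6152  x^+=-5.6802  v^+=-4.2079  a^+=-1.9009
step 5: x_pred=-7.8169  r=12.5969  x^+=0.4844  v^+=-2.8641  a^+=1.9092

x_post = 0.4844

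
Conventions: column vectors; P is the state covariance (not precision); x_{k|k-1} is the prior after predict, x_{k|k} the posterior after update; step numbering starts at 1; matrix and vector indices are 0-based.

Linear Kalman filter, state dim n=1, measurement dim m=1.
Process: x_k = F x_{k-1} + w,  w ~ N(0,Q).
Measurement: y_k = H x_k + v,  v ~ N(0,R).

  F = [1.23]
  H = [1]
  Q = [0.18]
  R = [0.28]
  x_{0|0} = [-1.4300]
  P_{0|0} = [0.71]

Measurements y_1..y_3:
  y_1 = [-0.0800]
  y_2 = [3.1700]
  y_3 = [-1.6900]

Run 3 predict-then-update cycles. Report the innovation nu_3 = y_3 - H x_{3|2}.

innov = [-4.0321]

step 1: x^-=[-1.7589]  P^-=[1.2542]  S=[1.5342]  K=[0.8175]  nu=[1.6789]  x^+=[-0.3864]  P^+=[0.2289]
step 2: x^-=[-0.4753]  P^-=[0.5263]  S=[0.8063]  K=[0.6527]  nu=[3.6453]  x^+=[1.9041]  P^+=[0.1828]
step 3: x^-=[2.3421]  P^-=[0.4565]  S=[0.7365]  K=[0.6198]  nu=[-4.0321]  x^+=[-0.1571]  P^+=[0.1736]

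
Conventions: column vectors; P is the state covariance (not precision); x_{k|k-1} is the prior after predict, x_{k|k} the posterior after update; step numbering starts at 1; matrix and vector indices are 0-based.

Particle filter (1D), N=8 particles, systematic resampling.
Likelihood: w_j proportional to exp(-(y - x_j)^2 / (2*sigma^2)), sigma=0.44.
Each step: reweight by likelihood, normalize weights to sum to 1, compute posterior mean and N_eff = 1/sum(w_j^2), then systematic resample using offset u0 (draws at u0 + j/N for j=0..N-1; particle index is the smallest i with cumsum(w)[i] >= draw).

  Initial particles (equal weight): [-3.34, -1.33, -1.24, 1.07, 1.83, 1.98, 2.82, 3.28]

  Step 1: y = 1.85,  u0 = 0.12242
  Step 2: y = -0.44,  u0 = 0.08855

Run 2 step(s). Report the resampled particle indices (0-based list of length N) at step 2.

step 1: w=[0.0000, 0.0000, 0.0000, 0.0921, 0.4426, 0.4241, 0.0390, 0.0023]  mean=1.8655  Neff=2.5924  idx=[4, 4, 4, 4, 5, 5, 5, 6]
step 2: w=[0.2228, 0.2228, 0.2228, 0.2228, 0.0362, 0.0362, 0.0362, 0.0000]  mean=1.8463  Neff=4.9368  idx=[0, 0, 1, 2, 2, 3, 3, 5]

resampled_idx = [0, 0, 1, 2, 2, 3, 3, 5]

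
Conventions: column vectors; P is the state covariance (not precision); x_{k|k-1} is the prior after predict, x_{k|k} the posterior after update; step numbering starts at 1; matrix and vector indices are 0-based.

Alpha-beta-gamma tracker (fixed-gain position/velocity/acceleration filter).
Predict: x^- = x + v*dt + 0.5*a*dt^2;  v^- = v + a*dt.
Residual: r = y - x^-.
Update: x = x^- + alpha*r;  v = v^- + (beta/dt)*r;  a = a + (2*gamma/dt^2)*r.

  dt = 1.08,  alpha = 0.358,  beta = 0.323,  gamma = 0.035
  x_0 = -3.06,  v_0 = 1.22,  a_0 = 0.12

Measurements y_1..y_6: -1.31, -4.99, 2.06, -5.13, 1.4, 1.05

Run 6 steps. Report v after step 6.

v_post = 0.5888

step 1: x_pred=-1.6724  r=0.3624  x^+=-1.5427  v^+=1.4580  a^+=0.1417
step 2: x_pred=0.1146  r=-5.1046  x^+=-1.7128  v^+=0.0844  a^+=-0.1646
step 3: x_pred=-1.7177  r=3.7777  x^+=-0.3653  v^+=1.0365  a^+=0.0621
step 4: x_pred=0.7903  r=-5.9203  x^+=-1.3291  v^+=-0.6671  a^+=-0.2932
step 5: x_pred=-2.2206  r=3.6206  x^+=-0.9244  v^+=0.0991  a^+=-0.0759
step 6: x_pred=-0.8617  r=1.9117  x^+=-0.1773  v^+=0.5888  a^+=0.0388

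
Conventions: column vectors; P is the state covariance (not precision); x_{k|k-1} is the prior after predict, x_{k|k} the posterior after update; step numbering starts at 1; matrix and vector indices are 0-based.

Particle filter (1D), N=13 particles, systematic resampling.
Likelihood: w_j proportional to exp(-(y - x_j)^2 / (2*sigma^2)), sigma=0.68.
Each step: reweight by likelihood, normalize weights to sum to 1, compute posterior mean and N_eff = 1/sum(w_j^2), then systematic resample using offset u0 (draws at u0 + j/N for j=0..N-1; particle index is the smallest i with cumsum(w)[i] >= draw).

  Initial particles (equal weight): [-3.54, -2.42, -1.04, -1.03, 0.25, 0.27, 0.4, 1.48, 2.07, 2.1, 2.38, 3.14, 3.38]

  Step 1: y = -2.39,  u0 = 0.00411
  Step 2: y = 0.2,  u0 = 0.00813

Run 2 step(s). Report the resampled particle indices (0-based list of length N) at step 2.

step 1: w=[0.1580, 0.6597, 0.0920, 0.0894, 0.0004, 0.0003, 0.0001, 0.0000, 0.0000, 0.0000, 0.0000, 0.0000, 0.0000]  mean=-2.3436  Neff=2.0977  idx=[0, 0, 0, 1, 1, 1, 1, 1, 1, 1, 1, 2, 3]
step 2: w=[0.0000, 0.0000, 0.0000, 0.0015, 0.0015, 0.0015, 0.0015, 0.0015, 0.0015, 0.0015, 0.0015, 0.4873, 0.5005]  mean=-1.0520  Neff=2.0496  idx=[8, 11, 11, 11, 11, 11, 11, 12, 12, 12, 12, 12, 12]

resampled_idx = [8, 11, 11, 11, 11, 11, 11, 12, 12, 12, 12, 12, 12]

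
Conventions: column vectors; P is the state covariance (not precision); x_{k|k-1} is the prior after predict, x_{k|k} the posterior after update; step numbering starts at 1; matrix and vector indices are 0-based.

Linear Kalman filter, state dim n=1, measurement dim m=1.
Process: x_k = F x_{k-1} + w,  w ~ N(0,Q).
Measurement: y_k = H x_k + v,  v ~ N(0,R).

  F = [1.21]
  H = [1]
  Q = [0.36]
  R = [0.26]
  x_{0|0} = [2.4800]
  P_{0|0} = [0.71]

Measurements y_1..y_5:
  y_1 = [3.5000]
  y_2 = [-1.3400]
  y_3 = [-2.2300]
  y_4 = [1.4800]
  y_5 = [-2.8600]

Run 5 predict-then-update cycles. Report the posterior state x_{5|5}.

step 1: x^-=[3.0008]  P^-=[1.3995]  S=[1.6595]  K=[0.8433]  nu=[0.4992]  x^+=[3.4218]  P^+=[0.2193]
step 2: x^-=[4.1404]  P^-=[0.6810]  S=[0.9410]  K=[0.7237]  nu=[-5.4804]  x^+=[0.1742]  P^+=[0.1882]
step 3: x^-=[0.2108]  P^-=[0.6355]  S=[0.8955]  K=[0.7097]  nu=[-2.4408]  x^+=[-1.5213]  P^+=[0.1845]
step 4: x^-=[-1.8408]  P^-=[0.6301]  S=[0.8901]  K=[0.7079]  nu=[3.3208]  x^+=[0.5100]  P^+=[0.1841]
step 5: x^-=[0.6171]  P^-=[0.6295]  S=[0.8895]  K=[0.7077]  nu=[-3.4771]  x^+=[-1.8436]  P^+=[0.1840]

x_post = [-1.8436]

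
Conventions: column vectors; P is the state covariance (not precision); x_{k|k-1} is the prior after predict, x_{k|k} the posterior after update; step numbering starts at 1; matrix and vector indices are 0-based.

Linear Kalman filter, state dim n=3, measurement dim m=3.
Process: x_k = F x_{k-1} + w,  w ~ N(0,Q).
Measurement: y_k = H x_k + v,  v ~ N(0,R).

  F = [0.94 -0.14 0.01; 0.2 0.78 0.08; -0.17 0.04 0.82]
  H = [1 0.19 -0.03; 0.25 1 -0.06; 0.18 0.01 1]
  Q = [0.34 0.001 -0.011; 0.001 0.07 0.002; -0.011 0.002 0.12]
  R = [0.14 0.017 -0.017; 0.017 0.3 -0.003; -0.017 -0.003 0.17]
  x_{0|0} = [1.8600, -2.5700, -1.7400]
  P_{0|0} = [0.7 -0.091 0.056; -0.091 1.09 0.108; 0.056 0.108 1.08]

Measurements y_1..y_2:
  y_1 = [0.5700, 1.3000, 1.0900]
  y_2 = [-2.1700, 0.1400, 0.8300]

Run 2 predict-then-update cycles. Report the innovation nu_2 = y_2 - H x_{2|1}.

innov = [-2.9548, -0.5122, 0.3869]

step 1: x^-=[2.0908, -1.7718, -1.8458]  P^-=[1.0047 -0.0458 -0.0950; -0.0458 0.7549 0.1722; -0.0950 0.1722 0.8609]  S=[1.1591 0.3645 0.0756; 0.3645 1.0801 0.1392; 0.0756 0.1392 1.0326]  K=[0.8944 -0.1105 0.0321; -0.1517 0.7196 0.0803; -0.1394 0.0304 0.8249]  nu=[-1.2395, 2.4384, 2.5772]  x^+=[0.7953, 0.3779, 0.5271]  P^+=[0.1319 -0.0530 -0.0326; -0.0530 0.2276 0.0213; -0.0326 0.0213 0.1482]
step 2: x^-=[0.7000, 0.4960, 0.3121]  P^-=[0.4743 -0.0389 -0.0629; -0.0389 0.1998 0.0297; -0.0629 0.0297 0.2350]  S=[0.6104 0.1362 0.0030; 0.1362 0.5091 0.0138; 0.0030 0.0138 0.3982]  K=[0.7780 -0.0456 0.0510; -0.0909 0.3928 0.0492; -0.1114 0.0144 0.5629]  nu=[-2.9548, -0.5122, 0.3869]  x^+=[-1.5557, 0.5824, 0.8517]  P^+=[0.1123 -0.0301 -0.0243; -0.0301 0.1244 0.0129; -0.0243 0.0129 0.1018]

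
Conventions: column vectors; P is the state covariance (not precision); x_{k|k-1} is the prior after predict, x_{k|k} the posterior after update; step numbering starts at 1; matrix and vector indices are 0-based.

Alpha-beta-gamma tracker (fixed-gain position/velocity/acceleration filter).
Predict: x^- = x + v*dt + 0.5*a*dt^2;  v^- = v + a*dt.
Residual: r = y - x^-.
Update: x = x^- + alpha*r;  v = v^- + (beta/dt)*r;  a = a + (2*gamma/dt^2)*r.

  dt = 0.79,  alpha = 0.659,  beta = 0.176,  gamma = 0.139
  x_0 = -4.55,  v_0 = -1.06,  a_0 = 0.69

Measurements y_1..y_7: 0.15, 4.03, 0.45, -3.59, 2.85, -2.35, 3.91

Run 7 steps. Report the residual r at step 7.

resid = 7.8225

step 1: x_pred=-5.1721  r=5.3221  x^+=-1.6648  v^+=0.6708  a^+=3.0607
step 2: x_pred=-0.1798  r=4.2098  x^+=2.5944  v^+=4.0266  a^+=4.9359
step 3: x_pred=7.3157  r=-6.8657  x^+=2.7912  v^+=6.3964  a^+=1.8776
step 4: x_pred=8.4303  r=-12.0203  x^+=0.5089  v^+=5.2018  a^+=-3.4767
step 5: x_pred=3.5334  r=-0.6834  x^+=3.0830  v^+=2.3029  a^+=-3.7811
step 6: x_pred=3.7225  r=-6.0725  x^+=-0.2793  v^+=-2.0370  a^+=-6.4861
step 7: x_pred=-3.9125  r=7.8225  x^+=1.2425  v^+=-5.4182  a^+=-3.0016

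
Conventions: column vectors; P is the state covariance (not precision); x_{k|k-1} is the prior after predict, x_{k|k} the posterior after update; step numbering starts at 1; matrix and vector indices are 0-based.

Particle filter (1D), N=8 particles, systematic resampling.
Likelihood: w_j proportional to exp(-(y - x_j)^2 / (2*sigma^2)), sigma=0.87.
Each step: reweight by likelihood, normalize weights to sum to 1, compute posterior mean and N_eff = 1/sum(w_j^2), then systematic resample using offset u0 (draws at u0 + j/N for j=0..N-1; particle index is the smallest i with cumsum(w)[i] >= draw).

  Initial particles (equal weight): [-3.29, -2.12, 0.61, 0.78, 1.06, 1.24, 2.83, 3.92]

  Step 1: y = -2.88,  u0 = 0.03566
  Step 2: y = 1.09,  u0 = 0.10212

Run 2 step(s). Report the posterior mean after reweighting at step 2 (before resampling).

step 1: w=[0.5670, 0.4326, 0.0002, 0.0001, 0.0000, 0.0000, 0.0000, 0.0000]  mean=-2.7825  Neff=1.9658  idx=[0, 0, 0, 0, 0, 1, 1, 1]
step 2: w=[0.0009, 0.0009, 0.0009, 0.0009, 0.0009, 0.3318, 0.3318, 0.3318]  mean=-2.1255  Neff=3.0284  idx=[5, 5, 6, 6, 6, 7, 7, 7]

post_mean = -2.1255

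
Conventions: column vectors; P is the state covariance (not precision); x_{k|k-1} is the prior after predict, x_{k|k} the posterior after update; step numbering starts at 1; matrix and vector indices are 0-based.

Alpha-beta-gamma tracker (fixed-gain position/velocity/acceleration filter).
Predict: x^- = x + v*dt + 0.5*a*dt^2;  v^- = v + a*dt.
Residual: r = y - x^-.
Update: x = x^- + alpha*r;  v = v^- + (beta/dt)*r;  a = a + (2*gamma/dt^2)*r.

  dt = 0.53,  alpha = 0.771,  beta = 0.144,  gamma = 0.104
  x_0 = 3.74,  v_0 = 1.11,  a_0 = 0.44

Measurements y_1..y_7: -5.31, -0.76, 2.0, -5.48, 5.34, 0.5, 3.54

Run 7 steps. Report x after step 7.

x_post = 3.2395

step 1: x_pred=4.3901  r=-9.7001  x^+=-3.0887  v^+=-1.2923  a^+=-6.7427
step 2: x_pred=-4.7206  r=3.9606  x^+=-1.6670  v^+=-3.7898  a^+=-3.8100
step 3: x_pred=-4.2107  r=6.2107  x^+=0.5777  v^+=-4.1217  a^+=0.7889
step 4: x_pred=-1.4959  r=-3.9841  x^+=-4.5676  v^+=-4.7860  a^+=-2.1612
step 5: x_pred=-7.4078  r=12.7478  x^+=2.4208  v^+=-2.4679  a^+=7.2783
step 6: x_pred=2.1350  r=-1.6350  x^+=0.8744  v^+=0.9453  a^+=6.0676
step 7: x_pred=2.2276  r=1.3124  x^+=3.2395  v^+=4.5177  a^+=7.0393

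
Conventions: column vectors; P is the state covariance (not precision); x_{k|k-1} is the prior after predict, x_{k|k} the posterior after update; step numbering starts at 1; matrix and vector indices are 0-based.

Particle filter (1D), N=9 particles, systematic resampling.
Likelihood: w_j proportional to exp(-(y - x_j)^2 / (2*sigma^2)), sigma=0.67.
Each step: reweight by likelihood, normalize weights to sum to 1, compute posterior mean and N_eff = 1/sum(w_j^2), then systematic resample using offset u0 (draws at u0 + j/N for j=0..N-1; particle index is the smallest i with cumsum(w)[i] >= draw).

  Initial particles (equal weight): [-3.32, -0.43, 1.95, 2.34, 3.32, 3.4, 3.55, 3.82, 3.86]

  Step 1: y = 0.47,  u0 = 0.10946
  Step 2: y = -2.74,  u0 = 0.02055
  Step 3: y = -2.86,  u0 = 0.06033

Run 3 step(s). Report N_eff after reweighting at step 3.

N_eff = 9.0000

step 1: w=[0.0000, 0.7901, 0.1698, 0.0396, 0.0002, 0.0001, 0.0001, 0.0000, 0.0000]  mean=0.0855  Neff=1.5274  idx=[1, 1, 1, 1, 1, 1, 1, 2, 3]
step 2: w=[0.1429, 0.1429, 0.1429, 0.1429, 0.1429, 0.1429, 0.1429, 0.0000, 0.0000]  mean=-0.4300  Neff=7.0000  idx=[0, 0, 1, 2, 3, 4, 4, 5, 6]
step 3: w=[0.1111, 0.1111, 0.1111, 0.1111, 0.1111, 0.1111, 0.1111, 0.1111, 0.1111]  mean=-0.4300  Neff=9.0000  idx=[0, 1, 2, 3, 4, 5, 6, 7, 8]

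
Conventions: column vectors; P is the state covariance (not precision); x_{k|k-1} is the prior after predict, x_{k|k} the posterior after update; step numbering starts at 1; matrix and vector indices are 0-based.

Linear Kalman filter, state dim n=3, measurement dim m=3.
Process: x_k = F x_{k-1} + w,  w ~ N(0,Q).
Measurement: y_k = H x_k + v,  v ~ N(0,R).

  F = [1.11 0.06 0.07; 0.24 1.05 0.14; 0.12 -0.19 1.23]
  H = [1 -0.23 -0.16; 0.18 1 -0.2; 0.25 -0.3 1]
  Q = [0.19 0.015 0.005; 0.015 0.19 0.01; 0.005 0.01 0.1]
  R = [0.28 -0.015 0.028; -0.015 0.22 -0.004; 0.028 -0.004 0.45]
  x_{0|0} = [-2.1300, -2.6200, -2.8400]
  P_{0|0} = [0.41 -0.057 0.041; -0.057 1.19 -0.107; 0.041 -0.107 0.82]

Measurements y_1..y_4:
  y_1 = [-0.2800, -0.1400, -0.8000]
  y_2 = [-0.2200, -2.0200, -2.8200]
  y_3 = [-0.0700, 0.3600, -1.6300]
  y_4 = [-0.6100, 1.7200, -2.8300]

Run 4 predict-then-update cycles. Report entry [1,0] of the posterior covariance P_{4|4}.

step 1: x^-=[-2.7203, -3.6598, -3.2510]  P^-=[0.7013 0.1383 0.1781; 0.1383 1.4842 -0.2015; 0.1781 -0.2015 1.4542]  S=[0.9617 -0.0688 0.2313; -0.0688 1.9027 -0.8719; 0.2313 -0.8719 2.2708]  K=[0.6449 0.2142 0.1539; -0.1336 0.8400 0.0665; -0.1800 0.0905 0.7397]  nu=[1.0784, 3.3593, 2.0331]  x^+=[-0.9925, -0.8468, -1.6370]  P^+=[0.1909 0.0109 0.0420; 0.0109 0.2006 0.0803; 0.0420 0.0803 0.3411]
step 2: x^-=[-1.2671, -1.3566, -1.9718]  P^-=[0.4362 0.1085 0.1178; 0.1085 0.4608 0.1498; 0.1178 0.1498 0.6003]  S=[0.6794 0.0367 0.1199; 0.0367 0.6896 -0.0474; 0.1199 -0.0474 1.0719]  K=[0.5429 0.2170 0.1302; -0.0805 0.6625 0.0743; -0.1248 0.1192 0.5649]  nu=[0.4196, -0.8297, -0.9384]  x^+=[-1.3415, -2.0098, -2.6531]  P^+=[0.1624 0.0174 0.0375; 0.0174 0.1578 0.0716; 0.0375 0.0716 0.2623]
step 3: x^-=[-1.7954, -2.8036, -3.0425]  P^-=[0.4007 0.1036 0.0998; 0.1036 0.4108 0.1320; 0.0998 0.1320 0.4817]  S=[0.6449 0.0395 0.1142; 0.0395 0.6404 -0.0324; 0.1142 -0.0324 0.9489]  K=[0.5247 0.2171 0.1222; -0.0694 0.6371 0.0666; -0.1092 0.1162 0.5093]  nu=[0.5937, 2.8783, 1.0203]  x^+=[-0.7344, -0.9433, -2.2533]  P^+=[0.1569 0.0182 0.0351; 0.0182 0.1509 0.0662; 0.0351 0.0662 0.2368]
step 4: x^-=[-1.0295, -1.4821, -2.6805]  P^-=[0.3934 0.1015 0.0930; 0.1015 0.4010 0.1213; 0.0930 0.1213 0.4445]  S=[0.6385 0.0400 0.1138; 0.0400 0.6329 -0.0349; 0.1138 -0.0349 0.9137]  K=[0.5214 0.2165 0.1194; -0.0664 0.6318 0.0613; -0.1036 0.1112 0.4893]  nu=[-0.3503, 2.8514, -0.3368]  x^+=[-0.6350, 0.3219, -2.4918]  P^+=[0.1557 0.0181 0.0340; 0.0181 0.1492 0.0634; 0.0340 0.0634 0.2274]

P_post[1,0] = 0.0181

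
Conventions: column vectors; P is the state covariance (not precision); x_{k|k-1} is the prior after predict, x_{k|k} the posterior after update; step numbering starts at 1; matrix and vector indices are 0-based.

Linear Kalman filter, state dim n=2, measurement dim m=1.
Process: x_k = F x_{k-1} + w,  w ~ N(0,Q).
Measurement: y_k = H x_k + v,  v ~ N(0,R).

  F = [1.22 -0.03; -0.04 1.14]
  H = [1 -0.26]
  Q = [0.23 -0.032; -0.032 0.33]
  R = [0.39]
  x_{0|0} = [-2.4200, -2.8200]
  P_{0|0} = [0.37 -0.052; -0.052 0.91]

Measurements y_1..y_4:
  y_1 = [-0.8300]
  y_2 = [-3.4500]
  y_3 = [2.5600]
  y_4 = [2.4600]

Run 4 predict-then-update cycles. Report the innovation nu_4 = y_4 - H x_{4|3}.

step 1: x^-=[-2.8678, -3.1180]  P^-=[0.7853 -0.1536; -0.1536 1.5180]  S=[1.3578]  K=[0.6078; -0.4038]  nu=[1.2271]  x^+=[-2.1220, -3.6135]  P^+=[0.2837 0.1797; 0.1797 1.2966]
step 2: x^-=[-2.4804, -4.0345]  P^-=[0.6403 0.1599; 0.1599 1.9991]  S=[1.0824]  K=[0.5532; -0.3325]  nu=[-2.0186]  x^+=[-3.5971, -3.3633]  P^+=[0.3091 0.3590; 0.3590 1.8795]
step 3: x^-=[-4.2876, -3.6903]  P^-=[0.6655 0.3883; 0.3883 2.7403]  S=[1.0388]  K=[0.5434; -0.3120]  nu=[5.8881]  x^+=[-1.0878, -5.5276]  P^+=[0.3587 0.5645; 0.5645 2.6392]
step 4: x^-=[-1.1613, -6.2579]  P^-=[0.7249 0.6460; 0.6460 3.7090]  S=[1.0298]  K=[0.5409; -0.3091]  nu=[1.9943]  x^+=[-0.0826, -6.8744]  P^+=[0.4237 0.8182; 0.8182 3.6106]

innov = [1.9943]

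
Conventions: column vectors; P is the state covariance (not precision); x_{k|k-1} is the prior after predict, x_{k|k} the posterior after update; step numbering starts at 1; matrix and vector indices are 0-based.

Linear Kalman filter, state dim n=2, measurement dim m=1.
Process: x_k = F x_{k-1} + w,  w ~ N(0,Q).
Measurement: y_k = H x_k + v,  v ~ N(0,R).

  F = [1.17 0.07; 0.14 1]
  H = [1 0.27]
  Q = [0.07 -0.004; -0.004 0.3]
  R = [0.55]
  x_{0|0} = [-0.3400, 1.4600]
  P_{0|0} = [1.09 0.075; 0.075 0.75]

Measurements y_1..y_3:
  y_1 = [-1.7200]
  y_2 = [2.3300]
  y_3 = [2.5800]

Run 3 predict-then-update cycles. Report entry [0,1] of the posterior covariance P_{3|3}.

P_post[0,1] = -0.1963

step 1: x^-=[-0.2956, 1.4124]  P^-=[1.5781 0.3155; 0.3155 1.0924]  S=[2.3781]  K=[0.6994; 0.2567]  nu=[-1.8057]  x^+=[-1.5586, 0.9489]  P^+=[0.4148 -0.1114; -0.1114 0.9357]
step 2: x^-=[-1.7571, 0.7307]  P^-=[0.6241 -0.0020; -0.0020 1.2126]  S=[1.2614]  K=[0.4943; 0.2579]  nu=[3.8898]  x^+=[0.1658, 1.7340]  P^+=[0.3159 -0.1629; -0.1629 1.1287]
step 3: x^-=[0.3153, 1.7572]  P^-=[0.4812 -0.0654; -0.0654 1.3892]  S=[1.0972]  K=[0.4225; 0.2823]  nu=[1.7902]  x^+=[1.0717, 2.2625]  P^+=[0.2854 -0.1963; -0.1963 1.3018]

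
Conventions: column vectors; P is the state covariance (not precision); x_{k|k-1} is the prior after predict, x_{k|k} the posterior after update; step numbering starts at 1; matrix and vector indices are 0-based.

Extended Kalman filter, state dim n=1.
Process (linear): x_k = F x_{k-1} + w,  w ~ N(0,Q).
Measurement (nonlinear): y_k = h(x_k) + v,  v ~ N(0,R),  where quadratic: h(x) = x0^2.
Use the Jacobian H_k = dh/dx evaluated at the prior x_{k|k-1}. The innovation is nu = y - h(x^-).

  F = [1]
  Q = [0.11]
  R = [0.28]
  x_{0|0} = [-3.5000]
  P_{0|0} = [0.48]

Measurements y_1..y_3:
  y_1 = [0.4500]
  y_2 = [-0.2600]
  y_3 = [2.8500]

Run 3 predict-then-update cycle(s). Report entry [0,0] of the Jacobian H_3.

H_jac[0,0] = -1.9902

step 1: x^-=[-3.5000]  P^-=[0.5900]  H_jac=[-7.0000]  S=[29.1900]  K=[-0.1415]  nu=[-11.8000]  x^+=[-1.8305]  P^+=[0.0057]
step 2: x^-=[-1.8305]  P^-=[0.1157]  H_jac=[-3.6609]  S=[1.8301]  K=[-0.2314]  nu=[-3.6106]  x^+=[-0.9951]  P^+=[0.0177]
step 3: x^-=[-0.9951]  P^-=[0.1277]  H_jac=[-1.9902]  S=[0.7858]  K=[-0.3234]  nu=[1.8598]  x^+=[-1.5966]  P^+=[0.0455]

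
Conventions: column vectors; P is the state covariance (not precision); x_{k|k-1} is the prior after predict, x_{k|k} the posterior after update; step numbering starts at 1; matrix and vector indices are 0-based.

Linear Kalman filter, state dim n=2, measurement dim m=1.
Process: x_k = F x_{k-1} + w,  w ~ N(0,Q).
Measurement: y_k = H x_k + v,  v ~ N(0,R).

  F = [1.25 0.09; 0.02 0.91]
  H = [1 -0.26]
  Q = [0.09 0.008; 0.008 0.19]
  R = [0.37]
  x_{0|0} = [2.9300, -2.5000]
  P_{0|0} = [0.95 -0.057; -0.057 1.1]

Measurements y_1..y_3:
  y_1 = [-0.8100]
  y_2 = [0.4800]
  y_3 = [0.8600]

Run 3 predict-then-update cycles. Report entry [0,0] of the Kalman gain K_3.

K[0,0] = 0.6276

step 1: x^-=[3.4375, -2.2164]  P^-=[1.5705 0.0569; 0.0569 1.0992]  S=[1.9852]  K=[0.7836; -0.1153]  nu=[-4.8238]  x^+=[-0.3426, -1.6602]  P^+=[0.3514 0.2363; 0.2363 1.0728]
step 2: x^-=[-0.5777, -1.5176]  P^-=[0.7009 0.3738; 0.3738 1.0871]  S=[0.9500]  K=[0.6355; 0.0960]  nu=[0.6631]  x^+=[-0.1563, -1.4540]  P^+=[0.3173 0.3159; 0.3159 1.0784]
step 3: x^-=[-0.3262, -1.3263]  P^-=[0.6655 0.4641; 0.4641 1.0946]  S=[0.8682]  K=[0.6276; 0.2068]  nu=[0.8414]  x^+=[0.2018, -1.1523]  P^+=[0.3236 0.3515; 0.3515 1.0575]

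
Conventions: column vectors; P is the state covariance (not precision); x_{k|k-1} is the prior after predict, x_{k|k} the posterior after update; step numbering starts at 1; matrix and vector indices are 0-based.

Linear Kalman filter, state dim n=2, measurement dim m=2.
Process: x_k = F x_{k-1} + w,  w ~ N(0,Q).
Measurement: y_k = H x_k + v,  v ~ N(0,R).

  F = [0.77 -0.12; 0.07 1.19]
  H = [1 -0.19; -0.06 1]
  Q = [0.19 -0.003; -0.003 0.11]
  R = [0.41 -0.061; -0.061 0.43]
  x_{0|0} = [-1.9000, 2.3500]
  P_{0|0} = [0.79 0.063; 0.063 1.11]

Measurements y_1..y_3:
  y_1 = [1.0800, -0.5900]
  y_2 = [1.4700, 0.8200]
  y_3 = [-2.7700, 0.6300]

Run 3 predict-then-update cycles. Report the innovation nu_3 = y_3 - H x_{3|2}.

innov = [-3.1598, 0.0682]

step 1: x^-=[-1.7450, 2.6635]  P^-=[0.6627 -0.0617; -0.0617 1.6962]  S=[1.1574 -0.4855; -0.4855 2.1360]  K=[0.6221 0.0939; 0.0022 0.7964]  nu=[3.3311, -3.3582]  x^+=[0.0120, -0.0033]  P^+=[0.2527 0.0176; 0.0176 0.3433]
step 2: x^-=[0.0096, -0.0031]  P^-=[0.3415 -0.0225; -0.0225 0.6004]  S=[0.7817 -0.2183; -0.2183 1.0343]  K=[0.4577 0.0551; -0.0130 0.5790]  nu=[1.4598, 0.8237]  x^+=[0.7231, 0.4549]  P^+=[0.1856 0.0069; 0.0069 0.2502]
step 3: x^-=[0.5022, 0.5920]  P^-=[0.3024 -0.0225; -0.0225 0.4664]  S=[0.7377 -0.1905; -0.1905 0.9001]  K=[0.4273 0.0453; -0.0174 0.5159]  nu=[-3.1598, 0.0682]  x^+=[-0.8450, 0.6820]  P^+=[0.1732 0.0038; 0.0038 0.2231]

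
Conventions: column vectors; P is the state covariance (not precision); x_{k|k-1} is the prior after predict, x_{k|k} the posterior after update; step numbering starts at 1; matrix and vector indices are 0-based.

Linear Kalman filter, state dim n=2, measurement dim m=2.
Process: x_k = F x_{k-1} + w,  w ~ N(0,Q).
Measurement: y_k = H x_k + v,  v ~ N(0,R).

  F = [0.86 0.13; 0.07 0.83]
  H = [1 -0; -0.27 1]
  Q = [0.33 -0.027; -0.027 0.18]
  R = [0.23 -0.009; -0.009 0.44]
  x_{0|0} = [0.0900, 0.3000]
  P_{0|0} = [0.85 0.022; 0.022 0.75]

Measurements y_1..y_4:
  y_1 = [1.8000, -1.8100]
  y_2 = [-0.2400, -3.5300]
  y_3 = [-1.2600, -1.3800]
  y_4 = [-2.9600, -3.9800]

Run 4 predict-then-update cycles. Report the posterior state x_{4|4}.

step 1: x^-=[0.1164, 0.2553]  P^-=[0.9763 0.1210; 0.1210 0.7034]  S=[1.2063 -0.1516; -0.1516 1.1492]  K=[0.8071 -0.0176; 0.1766 0.6069]  nu=[1.6836, -2.0339]  x^+=[1.5111, -0.6818]  P^+=[0.1858 0.0352; 0.0352 0.2749]
step 2: x^-=[1.2109, -0.4601]  P^-=[0.4799 0.0393; 0.0393 0.3744]  S=[0.7099 -0.0993; -0.0993 0.8282]  K=[0.6720 -0.0285; 0.1188 0.4535]  nu=[-1.4509, -2.7429]  x^+=[0.3139, -1.8764]  P^+=[0.1548 0.0232; 0.0232 0.2048]
step 3: x^-=[0.0260, -1.5354]  P^-=[0.4532 0.0212; 0.0212 0.3245]  S=[0.6832 -0.1101; -0.1101 0.7861]  K=[0.6574 -0.0366; 0.0987 0.4194]  nu=[-1.2860, 0.1625]  x^+=[-0.8254, -1.5942]  P^+=[0.1515 0.0189; 0.0189 0.1887]
step 4: x^-=[-0.9171, -1.3809]  P^-=[0.4495 0.0162; 0.0162 0.3130]  S=[0.6795 -0.1142; -0.1142 0.7770]  K=[0.6549 -0.0391; 0.0928 0.4108]  nu=[-2.0429, -2.8467]  x^+=[-2.1437, -2.7400]  P^+=[0.1510 0.0177; 0.0177 0.1847]

x_post = [-2.1437, -2.7400]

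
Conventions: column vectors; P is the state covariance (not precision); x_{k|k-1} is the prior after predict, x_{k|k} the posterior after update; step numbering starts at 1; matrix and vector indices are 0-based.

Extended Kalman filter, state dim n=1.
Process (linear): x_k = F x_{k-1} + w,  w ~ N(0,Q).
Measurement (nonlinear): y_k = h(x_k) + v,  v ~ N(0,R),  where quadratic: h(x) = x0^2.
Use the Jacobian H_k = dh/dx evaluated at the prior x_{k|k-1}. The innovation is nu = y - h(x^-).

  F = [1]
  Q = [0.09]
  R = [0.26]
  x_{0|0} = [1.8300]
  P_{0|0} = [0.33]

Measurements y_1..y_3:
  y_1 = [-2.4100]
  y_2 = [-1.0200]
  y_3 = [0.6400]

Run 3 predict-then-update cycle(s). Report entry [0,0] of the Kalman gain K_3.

step 1: x^-=[1.8300]  P^-=[0.4200]  H_jac=[3.6600]  S=[5.8862]  K=[0.2612]  nu=[-5.7589]  x^+=[0.3260]  P^+=[0.0186]
step 2: x^-=[0.3260]  P^-=[0.1086]  H_jac=[0.6521]  S=[0.3062]  K=[0.2312]  nu=[-1.1263]  x^+=[0.0656]  P^+=[0.0922]
step 3: x^-=[0.0656]  P^-=[0.1822]  H_jac=[0.1313]  S=[0.2631]  K=[0.0909]  nu=[0.6357]  x^+=[0.1234]  P^+=[0.1800]

K[0,0] = 0.0909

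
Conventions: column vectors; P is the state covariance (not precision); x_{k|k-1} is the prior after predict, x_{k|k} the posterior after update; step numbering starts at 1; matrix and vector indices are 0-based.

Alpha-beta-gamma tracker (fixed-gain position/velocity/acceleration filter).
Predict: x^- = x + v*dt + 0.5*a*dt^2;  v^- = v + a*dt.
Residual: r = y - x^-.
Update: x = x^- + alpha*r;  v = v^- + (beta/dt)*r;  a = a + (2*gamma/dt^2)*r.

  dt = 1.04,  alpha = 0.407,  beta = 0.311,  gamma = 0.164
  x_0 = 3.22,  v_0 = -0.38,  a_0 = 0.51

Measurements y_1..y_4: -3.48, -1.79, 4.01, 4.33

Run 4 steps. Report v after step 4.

v_post = 2.3408

step 1: x_pred=3.1006  r=-6.5806  x^+=0.4223  v^+=-1.8175  a^+=-1.4856
step 2: x_pred=-2.2713  r=0.4813  x^+=-2.0754  v^+=-3.2186  a^+=-1.3397
step 3: x_pred=-6.1472  r=10.1572  x^+=-2.0132  v^+=-1.5744  a^+=1.7406
step 4: x_pred=-2.7093  r=7.0393  x^+=0.1557  v^+=2.3408  a^+=3.8753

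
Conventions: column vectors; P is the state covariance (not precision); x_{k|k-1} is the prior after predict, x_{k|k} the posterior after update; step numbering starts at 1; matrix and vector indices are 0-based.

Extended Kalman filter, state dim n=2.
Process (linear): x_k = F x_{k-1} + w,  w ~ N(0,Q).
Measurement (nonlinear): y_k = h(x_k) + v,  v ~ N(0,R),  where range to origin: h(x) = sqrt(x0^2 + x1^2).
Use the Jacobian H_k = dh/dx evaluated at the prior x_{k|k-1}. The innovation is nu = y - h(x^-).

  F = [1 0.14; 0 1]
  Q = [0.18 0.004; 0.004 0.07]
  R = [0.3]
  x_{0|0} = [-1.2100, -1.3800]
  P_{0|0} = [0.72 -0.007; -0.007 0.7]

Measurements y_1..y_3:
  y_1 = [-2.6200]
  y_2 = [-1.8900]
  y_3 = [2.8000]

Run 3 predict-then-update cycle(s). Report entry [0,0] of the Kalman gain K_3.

step 1: x^-=[-1.4032, -1.3800]  P^-=[0.9118 0.0950; 0.0950 0.7700]  H_jac=[-0.7130 -0.7012]  S=[1.2370]  K=[-0.5793; -0.4912]  nu=[-4.5881]  x^+=[1.2549, 0.8737]  P^+=[0.4966 -0.2570; -0.2570 0.4715]
step 2: x^-=[1.3772, 0.8737]  P^-=[0.6138 -0.1870; -0.1870 0.5415]  H_jac=[0.8444 0.5357]  S=[0.7239]  K=[0.5776; 0.1826]  nu=[-3.5210]  x^+=[-0.6566, 0.2308]  P^+=[0.3723 -0.2634; -0.2634 0.5174]
step 3: x^-=[-0.6243, 0.2308]  P^-=[0.4887 -0.1869; -0.1869 0.5874]  H_jac=[-0.9379 0.3468]  S=[0.9222]  K=[-0.5673; 0.4110]  nu=[2.1344]  x^+=[-1.8352, 1.1081]  P^+=[0.1919 0.0281; 0.0281 0.4316]

K[0,0] = -0.5673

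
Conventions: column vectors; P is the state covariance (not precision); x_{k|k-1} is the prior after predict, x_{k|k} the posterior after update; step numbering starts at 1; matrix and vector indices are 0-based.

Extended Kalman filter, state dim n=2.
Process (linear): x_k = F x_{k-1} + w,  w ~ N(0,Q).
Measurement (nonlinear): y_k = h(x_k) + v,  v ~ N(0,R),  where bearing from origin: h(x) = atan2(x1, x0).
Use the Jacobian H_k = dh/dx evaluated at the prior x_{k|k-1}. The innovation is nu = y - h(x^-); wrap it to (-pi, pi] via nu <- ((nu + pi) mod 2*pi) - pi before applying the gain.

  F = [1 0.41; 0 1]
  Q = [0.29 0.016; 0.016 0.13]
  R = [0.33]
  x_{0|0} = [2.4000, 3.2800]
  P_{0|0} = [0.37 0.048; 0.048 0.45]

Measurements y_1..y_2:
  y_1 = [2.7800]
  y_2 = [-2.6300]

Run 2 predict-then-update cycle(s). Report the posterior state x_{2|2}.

x_post = [4.2454, 3.9818]

step 1: x^-=[3.7448, 3.2800]  P^-=[0.7750 0.2485; 0.2485 0.5800]  H_jac=[-0.1324 0.1511]  S=[0.3469]  K=[-0.1875; 0.1578]  nu=[2.0607]  x^+=[3.3585, 3.6053]  P^+=[0.7628 0.2588; 0.2588 0.5714]
step 2: x^-=[4.8367, 3.6053]  P^-=[1.3610 0.5090; 0.5090 0.7014]  H_jac=[-0.0991 0.1329]  S=[0.3423]  K=[-0.1963; 0.1250]  nu=[3.0126]  x^+=[4.2454, 3.9818]  P^+=[1.3479 0.5174; 0.5174 0.6960]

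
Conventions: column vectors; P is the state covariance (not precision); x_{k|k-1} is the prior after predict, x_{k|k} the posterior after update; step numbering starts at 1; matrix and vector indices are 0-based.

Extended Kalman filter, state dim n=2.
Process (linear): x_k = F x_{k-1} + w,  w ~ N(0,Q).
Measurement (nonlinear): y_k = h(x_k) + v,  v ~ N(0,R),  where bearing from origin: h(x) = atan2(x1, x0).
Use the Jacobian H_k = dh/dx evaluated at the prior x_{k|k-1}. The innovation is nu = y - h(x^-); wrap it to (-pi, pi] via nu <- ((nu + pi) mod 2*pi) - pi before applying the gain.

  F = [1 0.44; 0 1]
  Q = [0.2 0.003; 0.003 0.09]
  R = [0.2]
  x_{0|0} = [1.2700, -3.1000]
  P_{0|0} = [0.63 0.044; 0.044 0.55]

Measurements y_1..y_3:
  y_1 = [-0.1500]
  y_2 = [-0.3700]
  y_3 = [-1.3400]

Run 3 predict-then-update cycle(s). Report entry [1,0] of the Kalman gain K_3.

K[1,0] = 0.6372

step 1: x^-=[-0.0940, -3.1000]  P^-=[0.9752 0.2890; 0.2890 0.6400]  H_jac=[0.3223 -0.0098]  S=[0.2995]  K=[1.0398; 0.2901]  nu=[1.4511]  x^+=[1.4149, -2.6791]  P^+=[0.6513 0.1987; 0.1987 0.6148]
step 2: x^-=[0.2361, -2.6791]  P^-=[1.1452 0.4722; 0.4722 0.7048]  H_jac=[0.3704 0.0326]  S=[0.3693]  K=[1.1904; 0.5359]  nu=[1.1129]  x^+=[1.5609, -2.0827]  P^+=[0.6219 0.2366; 0.2366 0.5987]
step 3: x^-=[0.6445, -2.0827]  P^-=[1.1460 0.5030; 0.5030 0.6887]  H_jac=[0.4382 0.1356]  S=[0.4925]  K=[1.1582; 0.6372]  nu=[-0.0693]  x^+=[0.5642, -2.1268]  P^+=[0.4854 0.1396; 0.1396 0.4888]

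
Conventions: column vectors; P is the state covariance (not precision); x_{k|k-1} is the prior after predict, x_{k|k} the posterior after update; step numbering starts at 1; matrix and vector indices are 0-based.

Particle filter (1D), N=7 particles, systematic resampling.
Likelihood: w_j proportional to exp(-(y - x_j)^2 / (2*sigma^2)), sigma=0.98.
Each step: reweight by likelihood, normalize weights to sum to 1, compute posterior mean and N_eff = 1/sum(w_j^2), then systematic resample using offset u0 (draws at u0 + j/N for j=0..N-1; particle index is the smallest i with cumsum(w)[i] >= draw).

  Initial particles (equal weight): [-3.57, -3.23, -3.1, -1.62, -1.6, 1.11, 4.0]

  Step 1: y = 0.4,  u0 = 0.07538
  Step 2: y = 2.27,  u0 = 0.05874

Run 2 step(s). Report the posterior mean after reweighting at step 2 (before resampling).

step 1: w=[0.0003, 0.0010, 0.0017, 0.1175, 0.1225, 0.7559, 0.0012]  mean=0.4480  Neff=1.6660  idx=[3, 4, 5, 5, 5, 5, 5]
step 2: w=[0.0002, 0.0002, 0.1999, 0.1999, 0.1999, 0.1999, 0.1999]  mean=1.1091  Neff=5.0032  idx=[2, 3, 3, 4, 5, 5, 6]

post_mean = 1.1091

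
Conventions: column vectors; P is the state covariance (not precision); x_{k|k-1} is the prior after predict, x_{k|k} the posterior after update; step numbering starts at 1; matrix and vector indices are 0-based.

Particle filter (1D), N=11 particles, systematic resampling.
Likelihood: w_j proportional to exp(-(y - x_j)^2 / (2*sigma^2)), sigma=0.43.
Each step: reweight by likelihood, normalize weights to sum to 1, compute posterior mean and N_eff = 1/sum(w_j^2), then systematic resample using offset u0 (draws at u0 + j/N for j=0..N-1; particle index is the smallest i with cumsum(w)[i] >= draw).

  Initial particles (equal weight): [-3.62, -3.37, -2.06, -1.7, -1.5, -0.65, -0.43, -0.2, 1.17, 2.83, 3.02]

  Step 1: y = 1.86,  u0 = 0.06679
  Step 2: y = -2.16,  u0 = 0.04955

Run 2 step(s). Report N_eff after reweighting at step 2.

step 1: w=[0.0000, 0.0000, 0.0000, 0.0000, 0.0000, 0.0000, 0.0000, 0.0000, 0.7247, 0.2062, 0.0690]  mean=1.6400  Neff=1.7467  idx=[8, 8, 8, 8, 8, 8, 8, 8, 9, 9, 10]
step 2: w=[0.1250, 0.1250, 0.1250, 0.1250, 0.1250, 0.1250, 0.1250, 0.1250, 0.0000, 0.0000, 0.0000]  mean=1.1700  Neff=8.0000  idx=[0, 1, 1, 2, 3, 4, 4, 5, 6, 6, 7]

N_eff = 8.0000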